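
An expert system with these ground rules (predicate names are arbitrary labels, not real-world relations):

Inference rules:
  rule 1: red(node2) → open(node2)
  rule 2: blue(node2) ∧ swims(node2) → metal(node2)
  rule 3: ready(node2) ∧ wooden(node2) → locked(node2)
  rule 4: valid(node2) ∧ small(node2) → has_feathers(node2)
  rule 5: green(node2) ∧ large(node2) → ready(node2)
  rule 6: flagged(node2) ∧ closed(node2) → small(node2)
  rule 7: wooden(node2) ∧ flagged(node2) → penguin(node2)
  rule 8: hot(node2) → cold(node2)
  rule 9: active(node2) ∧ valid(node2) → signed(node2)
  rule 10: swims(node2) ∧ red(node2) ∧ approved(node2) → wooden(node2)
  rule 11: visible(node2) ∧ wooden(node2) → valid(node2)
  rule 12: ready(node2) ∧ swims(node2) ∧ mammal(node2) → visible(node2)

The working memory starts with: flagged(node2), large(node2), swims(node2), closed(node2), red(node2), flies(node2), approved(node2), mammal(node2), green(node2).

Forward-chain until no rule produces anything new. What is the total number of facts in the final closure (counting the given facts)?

18

Round 1 — rule 1, rule 5, rule 6, rule 10, derive open(node2), ready(node2), small(node2), wooden(node2).
Round 2 — rule 3, rule 7, rule 12, derive locked(node2), penguin(node2), visible(node2).
Round 3 — rule 11, derive valid(node2).
Round 4 — rule 4, derive has_feathers(node2).
Closure: {approved(node2), closed(node2), flagged(node2), flies(node2), green(node2), has_feathers(node2), large(node2), locked(node2), mammal(node2), open(node2), penguin(node2), ready(node2), red(node2), small(node2), swims(node2), valid(node2), visible(node2), wooden(node2)} — 18 facts.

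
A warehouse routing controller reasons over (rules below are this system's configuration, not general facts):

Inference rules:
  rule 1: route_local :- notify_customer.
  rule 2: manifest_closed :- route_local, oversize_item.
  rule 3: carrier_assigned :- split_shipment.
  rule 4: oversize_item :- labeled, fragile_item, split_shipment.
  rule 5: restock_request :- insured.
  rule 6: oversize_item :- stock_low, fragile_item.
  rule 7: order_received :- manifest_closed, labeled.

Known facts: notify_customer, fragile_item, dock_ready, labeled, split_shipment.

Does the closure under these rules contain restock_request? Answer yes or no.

Round 1: rule 1 [route_local :- notify_customer.]; rule 3 [carrier_assigned :- split_shipment.]; rule 4 [oversize_item :- labeled, fragile_item, split_shipment.]. New: route_local, carrier_assigned, oversize_item.
Round 2: rule 2 [manifest_closed :- route_local, oversize_item.]. New: manifest_closed.
Round 3: rule 7 [order_received :- manifest_closed, labeled.]. New: order_received.
Fixed point reached. restock_request is concluded only by rule 5; rule 5 needs insured (never derived).

no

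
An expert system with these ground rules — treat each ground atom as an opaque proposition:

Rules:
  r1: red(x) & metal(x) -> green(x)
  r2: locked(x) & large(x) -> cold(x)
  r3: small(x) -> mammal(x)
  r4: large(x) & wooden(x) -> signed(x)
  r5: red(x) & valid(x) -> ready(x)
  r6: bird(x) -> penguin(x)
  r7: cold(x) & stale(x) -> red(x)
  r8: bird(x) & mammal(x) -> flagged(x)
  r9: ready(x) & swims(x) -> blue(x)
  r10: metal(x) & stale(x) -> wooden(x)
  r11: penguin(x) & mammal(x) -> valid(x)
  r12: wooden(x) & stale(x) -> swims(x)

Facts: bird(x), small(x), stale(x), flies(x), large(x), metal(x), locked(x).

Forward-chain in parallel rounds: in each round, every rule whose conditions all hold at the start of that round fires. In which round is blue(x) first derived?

4

[1] r2 [locked(x) & large(x) -> cold(x)]; r3 [small(x) -> mammal(x)]; r6 [bird(x) -> penguin(x)]; r10 [metal(x) & stale(x) -> wooden(x)]. ⇒ new: cold(x), mammal(x), penguin(x), wooden(x).
[2] r4 [large(x) & wooden(x) -> signed(x)]; r7 [cold(x) & stale(x) -> red(x)]; r8 [bird(x) & mammal(x) -> flagged(x)]; r11 [penguin(x) & mammal(x) -> valid(x)]; r12 [wooden(x) & stale(x) -> swims(x)]. ⇒ new: signed(x), red(x), flagged(x), valid(x), swims(x).
[3] r1 [red(x) & metal(x) -> green(x)]; r5 [red(x) & valid(x) -> ready(x)]. ⇒ new: green(x), ready(x).
[4] r9 [ready(x) & swims(x) -> blue(x)]. ⇒ new: blue(x).
blue(x) first appears in round 4.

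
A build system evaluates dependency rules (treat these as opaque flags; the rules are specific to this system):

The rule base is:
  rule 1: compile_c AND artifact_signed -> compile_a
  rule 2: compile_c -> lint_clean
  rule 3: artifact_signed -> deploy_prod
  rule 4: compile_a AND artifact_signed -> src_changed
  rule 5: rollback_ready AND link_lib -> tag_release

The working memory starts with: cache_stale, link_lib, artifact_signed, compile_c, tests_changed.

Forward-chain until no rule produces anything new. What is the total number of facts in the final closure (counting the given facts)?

Round 1 fires rule 1, rule 2, rule 3, giving compile_a, lint_clean, deploy_prod.
Round 2 fires rule 4, giving src_changed.
Closure: {artifact_signed, cache_stale, compile_a, compile_c, deploy_prod, link_lib, lint_clean, src_changed, tests_changed} — 9 facts.

9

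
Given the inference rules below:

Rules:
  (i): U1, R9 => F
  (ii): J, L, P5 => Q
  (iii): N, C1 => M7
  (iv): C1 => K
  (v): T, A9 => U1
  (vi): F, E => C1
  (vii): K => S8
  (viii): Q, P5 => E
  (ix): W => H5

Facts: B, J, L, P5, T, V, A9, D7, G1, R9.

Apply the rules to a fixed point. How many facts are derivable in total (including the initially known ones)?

Round 1 — (ii), (v), derive Q, U1.
Round 2 — (i), (viii), derive F, E.
Round 3 — (vi), derive C1.
Round 4 — (iv), derive K.
Round 5 — (vii), derive S8.
Closure: {A9, B, C1, D7, E, F, G1, J, K, L, P5, Q, R9, S8, T, U1, V} — 17 facts.

17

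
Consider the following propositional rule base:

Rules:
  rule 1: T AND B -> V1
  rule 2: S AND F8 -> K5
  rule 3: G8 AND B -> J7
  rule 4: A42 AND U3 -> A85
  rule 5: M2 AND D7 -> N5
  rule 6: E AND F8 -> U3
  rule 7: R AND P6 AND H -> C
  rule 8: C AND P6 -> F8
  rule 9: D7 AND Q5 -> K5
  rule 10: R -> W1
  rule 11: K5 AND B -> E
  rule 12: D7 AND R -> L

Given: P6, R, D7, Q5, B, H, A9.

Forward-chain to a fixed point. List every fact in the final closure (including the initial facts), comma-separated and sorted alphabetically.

A9, B, C, D7, E, F8, H, K5, L, P6, Q5, R, U3, W1

[1] rule 7 [R AND P6 AND H -> C]; rule 9 [D7 AND Q5 -> K5]; rule 10 [R -> W1]; rule 12 [D7 AND R -> L]. ⇒ new: C, K5, W1, L.
[2] rule 8 [C AND P6 -> F8]; rule 11 [K5 AND B -> E]. ⇒ new: F8, E.
[3] rule 6 [E AND F8 -> U3]. ⇒ new: U3.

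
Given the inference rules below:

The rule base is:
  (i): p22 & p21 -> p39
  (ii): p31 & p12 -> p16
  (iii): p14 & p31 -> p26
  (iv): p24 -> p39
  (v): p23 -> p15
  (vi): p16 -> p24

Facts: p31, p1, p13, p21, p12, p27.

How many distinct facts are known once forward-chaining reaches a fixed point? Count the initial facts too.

[1] (ii) [p31 & p12 -> p16]. ⇒ new: p16.
[2] (vi) [p16 -> p24]. ⇒ new: p24.
[3] (iv) [p24 -> p39]. ⇒ new: p39.
Closure: {p1, p12, p13, p16, p21, p24, p27, p31, p39} — 9 facts.

9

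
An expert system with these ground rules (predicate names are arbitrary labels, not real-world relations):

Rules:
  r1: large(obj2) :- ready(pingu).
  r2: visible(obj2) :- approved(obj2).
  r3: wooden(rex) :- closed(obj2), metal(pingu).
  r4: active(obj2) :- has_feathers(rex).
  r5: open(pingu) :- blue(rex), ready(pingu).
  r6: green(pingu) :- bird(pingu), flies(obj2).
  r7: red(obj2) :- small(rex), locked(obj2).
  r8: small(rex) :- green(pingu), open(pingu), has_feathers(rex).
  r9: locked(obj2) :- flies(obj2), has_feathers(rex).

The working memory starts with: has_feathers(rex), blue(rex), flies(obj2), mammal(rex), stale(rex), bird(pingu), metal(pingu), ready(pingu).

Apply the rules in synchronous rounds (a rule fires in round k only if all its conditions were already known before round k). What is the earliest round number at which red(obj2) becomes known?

3

Round 1 — r1, r4, r5, r6, r9, derive large(obj2), active(obj2), open(pingu), green(pingu), locked(obj2).
Round 2 — r8, derive small(rex).
Round 3 — r7, derive red(obj2).
red(obj2) first appears in round 3.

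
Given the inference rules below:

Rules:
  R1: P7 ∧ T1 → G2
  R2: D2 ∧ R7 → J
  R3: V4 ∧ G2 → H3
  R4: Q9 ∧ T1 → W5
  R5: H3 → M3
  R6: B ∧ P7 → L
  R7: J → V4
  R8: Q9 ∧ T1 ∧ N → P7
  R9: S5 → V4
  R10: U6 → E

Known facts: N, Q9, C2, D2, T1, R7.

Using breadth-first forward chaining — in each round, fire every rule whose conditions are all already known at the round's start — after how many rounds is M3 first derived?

Round 1: R2 [D2 ∧ R7 → J]; R4 [Q9 ∧ T1 → W5]; R8 [Q9 ∧ T1 ∧ N → P7]. New: J, W5, P7.
Round 2: R1 [P7 ∧ T1 → G2]; R7 [J → V4]. New: G2, V4.
Round 3: R3 [V4 ∧ G2 → H3]. New: H3.
Round 4: R5 [H3 → M3]. New: M3.
M3 first appears in round 4.

4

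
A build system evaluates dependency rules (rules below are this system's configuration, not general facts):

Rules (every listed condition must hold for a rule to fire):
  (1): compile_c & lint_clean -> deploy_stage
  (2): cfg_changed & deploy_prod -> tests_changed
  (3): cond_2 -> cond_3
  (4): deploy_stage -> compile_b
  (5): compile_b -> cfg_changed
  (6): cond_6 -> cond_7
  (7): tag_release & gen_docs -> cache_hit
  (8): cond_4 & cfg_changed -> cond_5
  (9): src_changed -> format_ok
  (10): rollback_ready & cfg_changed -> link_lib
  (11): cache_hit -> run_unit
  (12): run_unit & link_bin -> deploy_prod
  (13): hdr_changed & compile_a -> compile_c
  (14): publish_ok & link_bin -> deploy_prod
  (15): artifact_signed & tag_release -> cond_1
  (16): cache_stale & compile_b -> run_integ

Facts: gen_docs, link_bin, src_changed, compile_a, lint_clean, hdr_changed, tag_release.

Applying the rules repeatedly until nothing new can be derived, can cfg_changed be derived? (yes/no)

yes

Round 1: (7) [tag_release & gen_docs -> cache_hit]; (9) [src_changed -> format_ok]; (13) [hdr_changed & compile_a -> compile_c]. New: cache_hit, format_ok, compile_c.
Round 2: (1) [compile_c & lint_clean -> deploy_stage]; (11) [cache_hit -> run_unit]. New: deploy_stage, run_unit.
Round 3: (4) [deploy_stage -> compile_b]; (12) [run_unit & link_bin -> deploy_prod]. New: compile_b, deploy_prod.
Round 4: (5) [compile_b -> cfg_changed]. New: cfg_changed.
Round 5: (2) [cfg_changed & deploy_prod -> tests_changed]. New: tests_changed.
cfg_changed appears in round 4, so it is derivable.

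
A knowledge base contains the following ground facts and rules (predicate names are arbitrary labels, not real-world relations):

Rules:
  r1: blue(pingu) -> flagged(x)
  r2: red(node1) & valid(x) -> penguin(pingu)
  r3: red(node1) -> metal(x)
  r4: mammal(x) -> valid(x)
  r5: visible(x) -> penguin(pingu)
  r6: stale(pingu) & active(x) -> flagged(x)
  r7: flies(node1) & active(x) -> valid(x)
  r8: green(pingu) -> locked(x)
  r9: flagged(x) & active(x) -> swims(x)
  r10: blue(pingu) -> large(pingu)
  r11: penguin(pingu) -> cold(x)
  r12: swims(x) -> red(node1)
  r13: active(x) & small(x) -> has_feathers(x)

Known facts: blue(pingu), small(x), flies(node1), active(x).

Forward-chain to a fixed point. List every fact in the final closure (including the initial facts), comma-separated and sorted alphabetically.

Round 1 fires r1, r7, r10, r13, giving flagged(x), valid(x), large(pingu), has_feathers(x).
Round 2 fires r9, giving swims(x).
Round 3 fires r12, giving red(node1).
Round 4 fires r2, r3, giving penguin(pingu), metal(x).
Round 5 fires r11, giving cold(x).

active(x), blue(pingu), cold(x), flagged(x), flies(node1), has_feathers(x), large(pingu), metal(x), penguin(pingu), red(node1), small(x), swims(x), valid(x)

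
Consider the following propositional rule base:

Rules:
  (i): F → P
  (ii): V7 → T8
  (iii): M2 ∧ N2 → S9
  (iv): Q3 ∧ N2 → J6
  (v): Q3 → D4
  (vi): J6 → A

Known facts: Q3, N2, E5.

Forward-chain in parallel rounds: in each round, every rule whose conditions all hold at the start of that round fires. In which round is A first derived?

Round 1 — (iv), (v), derive J6, D4.
Round 2 — (vi), derive A.
A first appears in round 2.

2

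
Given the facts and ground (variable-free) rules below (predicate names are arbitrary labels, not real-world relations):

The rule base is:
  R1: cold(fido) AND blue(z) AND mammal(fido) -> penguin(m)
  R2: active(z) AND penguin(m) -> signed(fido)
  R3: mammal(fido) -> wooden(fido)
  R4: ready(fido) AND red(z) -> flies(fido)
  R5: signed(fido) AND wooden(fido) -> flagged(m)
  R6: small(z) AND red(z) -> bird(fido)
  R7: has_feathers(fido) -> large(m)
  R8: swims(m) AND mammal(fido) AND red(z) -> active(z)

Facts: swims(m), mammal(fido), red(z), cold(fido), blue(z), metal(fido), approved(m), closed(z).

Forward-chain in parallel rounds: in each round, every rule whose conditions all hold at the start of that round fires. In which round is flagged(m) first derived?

3

Round 1 — R1, R3, R8, derive penguin(m), wooden(fido), active(z).
Round 2 — R2, derive signed(fido).
Round 3 — R5, derive flagged(m).
flagged(m) first appears in round 3.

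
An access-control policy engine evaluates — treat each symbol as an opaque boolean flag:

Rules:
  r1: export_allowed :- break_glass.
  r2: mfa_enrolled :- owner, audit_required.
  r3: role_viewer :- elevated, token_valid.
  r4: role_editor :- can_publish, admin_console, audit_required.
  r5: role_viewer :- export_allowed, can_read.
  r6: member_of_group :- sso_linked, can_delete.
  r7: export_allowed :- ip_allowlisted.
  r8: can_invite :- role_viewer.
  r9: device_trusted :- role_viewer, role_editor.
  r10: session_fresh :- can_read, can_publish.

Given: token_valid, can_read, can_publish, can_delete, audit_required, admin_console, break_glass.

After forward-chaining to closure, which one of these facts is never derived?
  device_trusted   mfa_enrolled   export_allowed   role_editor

mfa_enrolled

Round 1 fires r1, r4, r10, giving export_allowed, role_editor, session_fresh.
Round 2 fires r5, giving role_viewer.
Round 3 fires r8, r9, giving can_invite, device_trusted.
Derived: device_trusted (round 3), role_editor (round 1), export_allowed (round 1). mfa_enrolled never appears in any round.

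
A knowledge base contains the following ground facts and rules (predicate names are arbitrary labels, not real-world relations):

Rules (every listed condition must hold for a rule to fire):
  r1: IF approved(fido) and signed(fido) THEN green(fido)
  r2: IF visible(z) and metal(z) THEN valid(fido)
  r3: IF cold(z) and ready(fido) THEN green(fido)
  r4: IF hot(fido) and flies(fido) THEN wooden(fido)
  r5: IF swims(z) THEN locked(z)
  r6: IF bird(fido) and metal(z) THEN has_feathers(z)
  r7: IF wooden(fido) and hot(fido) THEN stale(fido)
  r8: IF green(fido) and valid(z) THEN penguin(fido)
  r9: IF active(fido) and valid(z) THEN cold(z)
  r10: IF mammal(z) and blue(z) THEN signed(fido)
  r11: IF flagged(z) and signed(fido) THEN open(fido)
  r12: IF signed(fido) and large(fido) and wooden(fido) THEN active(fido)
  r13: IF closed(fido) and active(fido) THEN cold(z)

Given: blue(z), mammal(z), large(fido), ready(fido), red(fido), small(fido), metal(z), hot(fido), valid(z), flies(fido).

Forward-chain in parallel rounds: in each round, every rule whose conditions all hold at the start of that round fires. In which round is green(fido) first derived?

4

Round 1 — r4, r10, derive wooden(fido), signed(fido).
Round 2 — r7, r12, derive stale(fido), active(fido).
Round 3 — r9, derive cold(z).
Round 4 — r3, derive green(fido).
green(fido) first appears in round 4.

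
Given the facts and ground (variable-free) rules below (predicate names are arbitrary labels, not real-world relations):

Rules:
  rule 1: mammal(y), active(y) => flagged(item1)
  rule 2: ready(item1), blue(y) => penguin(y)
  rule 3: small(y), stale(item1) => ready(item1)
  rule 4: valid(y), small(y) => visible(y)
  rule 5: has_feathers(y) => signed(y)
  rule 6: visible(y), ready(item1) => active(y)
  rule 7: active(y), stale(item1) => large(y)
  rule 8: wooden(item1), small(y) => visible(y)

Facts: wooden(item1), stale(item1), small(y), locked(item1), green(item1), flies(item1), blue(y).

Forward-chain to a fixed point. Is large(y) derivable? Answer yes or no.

[1] rule 3 [small(y), stale(item1) => ready(item1)]; rule 8 [wooden(item1), small(y) => visible(y)]. ⇒ new: ready(item1), visible(y).
[2] rule 2 [ready(item1), blue(y) => penguin(y)]; rule 6 [visible(y), ready(item1) => active(y)]. ⇒ new: penguin(y), active(y).
[3] rule 7 [active(y), stale(item1) => large(y)]. ⇒ new: large(y).
large(y) appears in round 3, so it is derivable.

yes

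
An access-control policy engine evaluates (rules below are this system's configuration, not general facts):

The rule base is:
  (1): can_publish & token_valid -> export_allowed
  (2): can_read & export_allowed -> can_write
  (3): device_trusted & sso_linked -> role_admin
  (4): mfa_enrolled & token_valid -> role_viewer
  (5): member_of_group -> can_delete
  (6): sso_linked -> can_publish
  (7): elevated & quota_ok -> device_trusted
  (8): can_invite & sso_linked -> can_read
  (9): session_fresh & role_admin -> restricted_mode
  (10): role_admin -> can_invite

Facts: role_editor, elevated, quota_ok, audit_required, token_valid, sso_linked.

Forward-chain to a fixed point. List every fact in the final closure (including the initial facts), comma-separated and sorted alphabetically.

audit_required, can_invite, can_publish, can_read, can_write, device_trusted, elevated, export_allowed, quota_ok, role_admin, role_editor, sso_linked, token_valid

Round 1 fires (6), (7), giving can_publish, device_trusted.
Round 2 fires (1), (3), giving export_allowed, role_admin.
Round 3 fires (10), giving can_invite.
Round 4 fires (8), giving can_read.
Round 5 fires (2), giving can_write.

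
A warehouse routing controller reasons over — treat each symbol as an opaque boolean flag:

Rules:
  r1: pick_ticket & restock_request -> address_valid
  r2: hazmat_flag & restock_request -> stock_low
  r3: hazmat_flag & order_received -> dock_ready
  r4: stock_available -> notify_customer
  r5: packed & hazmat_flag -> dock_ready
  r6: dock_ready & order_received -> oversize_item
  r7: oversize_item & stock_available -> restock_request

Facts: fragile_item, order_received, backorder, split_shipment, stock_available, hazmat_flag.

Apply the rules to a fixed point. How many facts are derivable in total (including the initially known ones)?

11

Round 1 fires r3, r4, giving dock_ready, notify_customer.
Round 2 fires r6, giving oversize_item.
Round 3 fires r7, giving restock_request.
Round 4 fires r2, giving stock_low.
Closure: {backorder, dock_ready, fragile_item, hazmat_flag, notify_customer, order_received, oversize_item, restock_request, split_shipment, stock_available, stock_low} — 11 facts.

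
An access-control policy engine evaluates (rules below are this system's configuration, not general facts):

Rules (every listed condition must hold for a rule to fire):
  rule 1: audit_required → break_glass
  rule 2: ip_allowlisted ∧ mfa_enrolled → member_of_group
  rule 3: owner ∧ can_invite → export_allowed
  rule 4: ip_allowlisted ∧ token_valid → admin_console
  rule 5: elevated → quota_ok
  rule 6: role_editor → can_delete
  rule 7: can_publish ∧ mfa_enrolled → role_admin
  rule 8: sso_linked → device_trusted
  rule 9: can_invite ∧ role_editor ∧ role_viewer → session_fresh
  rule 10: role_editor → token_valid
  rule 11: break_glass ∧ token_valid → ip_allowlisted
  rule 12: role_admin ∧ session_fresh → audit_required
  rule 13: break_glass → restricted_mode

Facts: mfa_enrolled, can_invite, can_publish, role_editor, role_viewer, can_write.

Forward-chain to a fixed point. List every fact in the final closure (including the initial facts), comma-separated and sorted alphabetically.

admin_console, audit_required, break_glass, can_delete, can_invite, can_publish, can_write, ip_allowlisted, member_of_group, mfa_enrolled, restricted_mode, role_admin, role_editor, role_viewer, session_fresh, token_valid

[1] rule 6 [role_editor → can_delete]; rule 7 [can_publish ∧ mfa_enrolled → role_admin]; rule 9 [can_invite ∧ role_editor ∧ role_viewer → session_fresh]; rule 10 [role_editor → token_valid]. ⇒ new: can_delete, role_admin, session_fresh, token_valid.
[2] rule 12 [role_admin ∧ session_fresh → audit_required]. ⇒ new: audit_required.
[3] rule 1 [audit_required → break_glass]. ⇒ new: break_glass.
[4] rule 11 [break_glass ∧ token_valid → ip_allowlisted]; rule 13 [break_glass → restricted_mode]. ⇒ new: ip_allowlisted, restricted_mode.
[5] rule 2 [ip_allowlisted ∧ mfa_enrolled → member_of_group]; rule 4 [ip_allowlisted ∧ token_valid → admin_console]. ⇒ new: member_of_group, admin_console.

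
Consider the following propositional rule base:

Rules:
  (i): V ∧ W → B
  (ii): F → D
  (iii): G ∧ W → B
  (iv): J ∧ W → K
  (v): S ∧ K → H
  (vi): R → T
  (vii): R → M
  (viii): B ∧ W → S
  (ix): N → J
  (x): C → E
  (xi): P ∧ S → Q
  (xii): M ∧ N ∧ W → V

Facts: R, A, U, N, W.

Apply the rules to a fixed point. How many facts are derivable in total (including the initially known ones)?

13

[1] (vi) [R → T]; (vii) [R → M]; (ix) [N → J]. ⇒ new: T, M, J.
[2] (iv) [J ∧ W → K]; (xii) [M ∧ N ∧ W → V]. ⇒ new: K, V.
[3] (i) [V ∧ W → B]. ⇒ new: B.
[4] (viii) [B ∧ W → S]. ⇒ new: S.
[5] (v) [S ∧ K → H]. ⇒ new: H.
Closure: {A, B, H, J, K, M, N, R, S, T, U, V, W} — 13 facts.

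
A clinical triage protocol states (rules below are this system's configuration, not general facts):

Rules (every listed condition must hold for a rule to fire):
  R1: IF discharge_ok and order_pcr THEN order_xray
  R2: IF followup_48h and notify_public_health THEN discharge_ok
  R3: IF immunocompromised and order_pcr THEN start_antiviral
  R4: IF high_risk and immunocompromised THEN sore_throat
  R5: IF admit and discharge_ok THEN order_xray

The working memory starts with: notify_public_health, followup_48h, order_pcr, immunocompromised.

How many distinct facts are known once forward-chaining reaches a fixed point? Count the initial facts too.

7

Round 1 — R2, R3, derive discharge_ok, start_antiviral.
Round 2 — R1, derive order_xray.
Closure: {discharge_ok, followup_48h, immunocompromised, notify_public_health, order_pcr, order_xray, start_antiviral} — 7 facts.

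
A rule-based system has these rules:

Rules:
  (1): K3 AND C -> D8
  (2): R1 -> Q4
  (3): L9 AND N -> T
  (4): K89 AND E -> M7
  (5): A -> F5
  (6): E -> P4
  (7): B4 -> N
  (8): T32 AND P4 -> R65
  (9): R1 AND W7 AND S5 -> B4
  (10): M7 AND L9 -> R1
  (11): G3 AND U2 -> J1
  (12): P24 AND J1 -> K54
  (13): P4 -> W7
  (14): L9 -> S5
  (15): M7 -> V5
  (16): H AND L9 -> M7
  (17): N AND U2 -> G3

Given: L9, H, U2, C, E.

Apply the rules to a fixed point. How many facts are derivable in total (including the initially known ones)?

Round 1 — (6), (14), (16), derive P4, S5, M7.
Round 2 — (10), (13), (15), derive R1, W7, V5.
Round 3 — (2), (9), derive Q4, B4.
Round 4 — (7), derive N.
Round 5 — (3), (17), derive T, G3.
Round 6 — (11), derive J1.
Closure: {B4, C, E, G3, H, J1, L9, M7, N, P4, Q4, R1, S5, T, U2, V5, W7} — 17 facts.

17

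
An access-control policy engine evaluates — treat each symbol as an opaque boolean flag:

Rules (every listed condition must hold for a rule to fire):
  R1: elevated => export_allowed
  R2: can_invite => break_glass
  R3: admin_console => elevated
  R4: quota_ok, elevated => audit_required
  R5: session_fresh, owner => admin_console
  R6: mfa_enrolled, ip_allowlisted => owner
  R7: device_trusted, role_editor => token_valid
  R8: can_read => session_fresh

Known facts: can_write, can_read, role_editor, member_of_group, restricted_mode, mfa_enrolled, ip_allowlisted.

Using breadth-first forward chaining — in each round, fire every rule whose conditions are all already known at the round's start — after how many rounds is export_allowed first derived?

4

[1] R6 [mfa_enrolled, ip_allowlisted => owner]; R8 [can_read => session_fresh]. ⇒ new: owner, session_fresh.
[2] R5 [session_fresh, owner => admin_console]. ⇒ new: admin_console.
[3] R3 [admin_console => elevated]. ⇒ new: elevated.
[4] R1 [elevated => export_allowed]. ⇒ new: export_allowed.
export_allowed first appears in round 4.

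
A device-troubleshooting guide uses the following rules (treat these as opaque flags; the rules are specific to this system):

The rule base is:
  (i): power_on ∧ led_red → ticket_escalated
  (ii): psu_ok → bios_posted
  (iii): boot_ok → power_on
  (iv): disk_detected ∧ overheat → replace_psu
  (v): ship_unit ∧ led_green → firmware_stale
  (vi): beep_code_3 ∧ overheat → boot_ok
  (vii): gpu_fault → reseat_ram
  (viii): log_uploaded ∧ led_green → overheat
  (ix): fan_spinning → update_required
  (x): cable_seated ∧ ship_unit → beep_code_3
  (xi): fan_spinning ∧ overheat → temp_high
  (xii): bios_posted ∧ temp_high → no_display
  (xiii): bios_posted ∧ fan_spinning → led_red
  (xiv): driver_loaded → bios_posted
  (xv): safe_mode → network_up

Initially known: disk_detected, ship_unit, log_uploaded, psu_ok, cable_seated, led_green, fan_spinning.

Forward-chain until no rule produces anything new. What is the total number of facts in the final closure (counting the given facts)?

19

Round 1: (ii) [psu_ok → bios_posted]; (v) [ship_unit ∧ led_green → firmware_stale]; (viii) [log_uploaded ∧ led_green → overheat]; (ix) [fan_spinning → update_required]; (x) [cable_seated ∧ ship_unit → beep_code_3]. New: bios_posted, firmware_stale, overheat, update_required, beep_code_3.
Round 2: (iv) [disk_detected ∧ overheat → replace_psu]; (vi) [beep_code_3 ∧ overheat → boot_ok]; (xi) [fan_spinning ∧ overheat → temp_high]; (xiii) [bios_posted ∧ fan_spinning → led_red]. New: replace_psu, boot_ok, temp_high, led_red.
Round 3: (iii) [boot_ok → power_on]; (xii) [bios_posted ∧ temp_high → no_display]. New: power_on, no_display.
Round 4: (i) [power_on ∧ led_red → ticket_escalated]. New: ticket_escalated.
Closure: {beep_code_3, bios_posted, boot_ok, cable_seated, disk_detected, fan_spinning, firmware_stale, led_green, led_red, log_uploaded, no_display, overheat, power_on, psu_ok, replace_psu, ship_unit, temp_high, ticket_escalated, update_required} — 19 facts.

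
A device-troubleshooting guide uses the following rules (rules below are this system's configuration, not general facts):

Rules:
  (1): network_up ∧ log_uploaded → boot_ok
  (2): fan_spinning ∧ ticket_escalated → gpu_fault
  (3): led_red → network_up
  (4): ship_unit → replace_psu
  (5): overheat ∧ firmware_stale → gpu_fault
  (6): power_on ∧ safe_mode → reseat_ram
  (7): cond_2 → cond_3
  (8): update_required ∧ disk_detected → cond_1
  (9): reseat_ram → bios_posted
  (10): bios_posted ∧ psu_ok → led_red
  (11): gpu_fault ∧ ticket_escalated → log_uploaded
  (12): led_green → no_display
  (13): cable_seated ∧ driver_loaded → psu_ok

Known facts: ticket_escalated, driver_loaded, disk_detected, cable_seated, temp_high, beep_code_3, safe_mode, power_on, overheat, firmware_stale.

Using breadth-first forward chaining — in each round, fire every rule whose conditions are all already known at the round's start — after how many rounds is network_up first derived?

4

Round 1: (5) [overheat ∧ firmware_stale → gpu_fault]; (6) [power_on ∧ safe_mode → reseat_ram]; (13) [cable_seated ∧ driver_loaded → psu_ok]. Adds gpu_fault, reseat_ram, psu_ok.
Round 2: (9) [reseat_ram → bios_posted]; (11) [gpu_fault ∧ ticket_escalated → log_uploaded]. Adds bios_posted, log_uploaded.
Round 3: (10) [bios_posted ∧ psu_ok → led_red]. Adds led_red.
Round 4: (3) [led_red → network_up]. Adds network_up.
network_up first appears in round 4.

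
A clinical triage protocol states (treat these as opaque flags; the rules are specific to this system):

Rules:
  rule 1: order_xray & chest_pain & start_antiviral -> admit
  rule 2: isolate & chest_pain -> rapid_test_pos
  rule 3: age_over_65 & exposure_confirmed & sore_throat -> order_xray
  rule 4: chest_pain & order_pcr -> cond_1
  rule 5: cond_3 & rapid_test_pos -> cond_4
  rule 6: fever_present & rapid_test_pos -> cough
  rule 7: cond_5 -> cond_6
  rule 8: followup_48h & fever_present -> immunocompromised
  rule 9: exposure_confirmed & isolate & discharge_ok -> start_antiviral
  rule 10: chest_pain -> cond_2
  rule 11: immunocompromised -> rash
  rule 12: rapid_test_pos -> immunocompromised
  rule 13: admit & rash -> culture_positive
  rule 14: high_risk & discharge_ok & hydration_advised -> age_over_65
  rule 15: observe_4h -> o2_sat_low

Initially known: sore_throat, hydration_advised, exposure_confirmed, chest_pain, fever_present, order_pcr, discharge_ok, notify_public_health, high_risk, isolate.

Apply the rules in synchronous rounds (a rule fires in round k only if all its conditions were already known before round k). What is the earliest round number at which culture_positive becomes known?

4

[1] rule 2 [isolate & chest_pain -> rapid_test_pos]; rule 4 [chest_pain & order_pcr -> cond_1]; rule 9 [exposure_confirmed & isolate & discharge_ok -> start_antiviral]; rule 10 [chest_pain -> cond_2]; rule 14 [high_risk & discharge_ok & hydration_advised -> age_over_65]. ⇒ new: rapid_test_pos, cond_1, start_antiviral, cond_2, age_over_65.
[2] rule 3 [age_over_65 & exposure_confirmed & sore_throat -> order_xray]; rule 6 [fever_present & rapid_test_pos -> cough]; rule 12 [rapid_test_pos -> immunocompromised]. ⇒ new: order_xray, cough, immunocompromised.
[3] rule 1 [order_xray & chest_pain & start_antiviral -> admit]; rule 11 [immunocompromised -> rash]. ⇒ new: admit, rash.
[4] rule 13 [admit & rash -> culture_positive]. ⇒ new: culture_positive.
culture_positive first appears in round 4.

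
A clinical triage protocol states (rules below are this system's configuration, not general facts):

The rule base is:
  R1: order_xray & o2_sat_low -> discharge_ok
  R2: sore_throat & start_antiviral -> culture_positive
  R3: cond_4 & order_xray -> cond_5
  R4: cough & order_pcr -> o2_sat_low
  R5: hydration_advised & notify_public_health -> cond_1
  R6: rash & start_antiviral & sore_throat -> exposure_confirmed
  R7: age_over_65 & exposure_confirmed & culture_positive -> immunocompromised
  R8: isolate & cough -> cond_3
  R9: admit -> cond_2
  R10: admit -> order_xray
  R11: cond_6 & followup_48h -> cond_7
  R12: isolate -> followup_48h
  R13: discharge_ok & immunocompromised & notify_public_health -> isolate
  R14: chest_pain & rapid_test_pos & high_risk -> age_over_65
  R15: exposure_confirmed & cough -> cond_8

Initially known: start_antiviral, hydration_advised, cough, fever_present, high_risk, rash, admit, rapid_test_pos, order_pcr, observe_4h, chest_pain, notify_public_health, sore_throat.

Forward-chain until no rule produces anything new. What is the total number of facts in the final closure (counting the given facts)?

26

Round 1: R2 [sore_throat & start_antiviral -> culture_positive]; R4 [cough & order_pcr -> o2_sat_low]; R5 [hydration_advised & notify_public_health -> cond_1]; R6 [rash & start_antiviral & sore_throat -> exposure_confirmed]; R9 [admit -> cond_2]; R10 [admit -> order_xray]; R14 [chest_pain & rapid_test_pos & high_risk -> age_over_65]. New: culture_positive, o2_sat_low, cond_1, exposure_confirmed, cond_2, order_xray, age_over_65.
Round 2: R1 [order_xray & o2_sat_low -> discharge_ok]; R7 [age_over_65 & exposure_confirmed & culture_positive -> immunocompromised]; R15 [exposure_confirmed & cough -> cond_8]. New: discharge_ok, immunocompromised, cond_8.
Round 3: R13 [discharge_ok & immunocompromised & notify_public_health -> isolate]. New: isolate.
Round 4: R8 [isolate & cough -> cond_3]; R12 [isolate -> followup_48h]. New: cond_3, followup_48h.
Closure: {admit, age_over_65, chest_pain, cond_1, cond_2, cond_3, cond_8, cough, culture_positive, discharge_ok, exposure_confirmed, fever_present, followup_48h, high_risk, hydration_advised, immunocompromised, isolate, notify_public_health, o2_sat_low, observe_4h, order_pcr, order_xray, rapid_test_pos, rash, sore_throat, start_antiviral} — 26 facts.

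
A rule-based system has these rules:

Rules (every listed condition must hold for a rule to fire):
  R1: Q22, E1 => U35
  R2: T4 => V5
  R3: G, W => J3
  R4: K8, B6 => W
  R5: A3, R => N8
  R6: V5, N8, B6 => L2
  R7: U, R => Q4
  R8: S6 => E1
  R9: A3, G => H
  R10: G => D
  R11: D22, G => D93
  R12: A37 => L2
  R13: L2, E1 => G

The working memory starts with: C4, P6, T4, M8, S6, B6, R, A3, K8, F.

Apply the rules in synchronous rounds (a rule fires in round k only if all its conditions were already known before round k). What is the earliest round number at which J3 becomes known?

4

[1] R2 [T4 => V5]; R4 [K8, B6 => W]; R5 [A3, R => N8]; R8 [S6 => E1]. ⇒ new: V5, W, N8, E1.
[2] R6 [V5, N8, B6 => L2]. ⇒ new: L2.
[3] R13 [L2, E1 => G]. ⇒ new: G.
[4] R3 [G, W => J3]; R9 [A3, G => H]; R10 [G => D]. ⇒ new: J3, H, D.
J3 first appears in round 4.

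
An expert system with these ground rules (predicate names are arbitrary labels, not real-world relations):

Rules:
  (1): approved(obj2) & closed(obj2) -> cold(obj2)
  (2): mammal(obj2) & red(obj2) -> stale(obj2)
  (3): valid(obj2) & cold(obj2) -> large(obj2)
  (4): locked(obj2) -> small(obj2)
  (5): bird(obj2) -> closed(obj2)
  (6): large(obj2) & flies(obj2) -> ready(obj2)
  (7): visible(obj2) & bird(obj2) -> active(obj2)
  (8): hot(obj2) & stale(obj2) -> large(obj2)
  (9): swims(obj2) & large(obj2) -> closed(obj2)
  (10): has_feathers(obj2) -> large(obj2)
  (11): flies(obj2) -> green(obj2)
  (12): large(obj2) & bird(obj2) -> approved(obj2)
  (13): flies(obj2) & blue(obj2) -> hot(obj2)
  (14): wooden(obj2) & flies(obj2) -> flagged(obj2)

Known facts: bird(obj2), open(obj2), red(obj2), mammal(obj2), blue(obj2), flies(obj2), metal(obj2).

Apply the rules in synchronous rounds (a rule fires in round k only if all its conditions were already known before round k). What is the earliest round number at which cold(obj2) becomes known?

4

Round 1 fires (2), (5), (11), (13), giving stale(obj2), closed(obj2), green(obj2), hot(obj2).
Round 2 fires (8), giving large(obj2).
Round 3 fires (6), (12), giving ready(obj2), approved(obj2).
Round 4 fires (1), giving cold(obj2).
cold(obj2) first appears in round 4.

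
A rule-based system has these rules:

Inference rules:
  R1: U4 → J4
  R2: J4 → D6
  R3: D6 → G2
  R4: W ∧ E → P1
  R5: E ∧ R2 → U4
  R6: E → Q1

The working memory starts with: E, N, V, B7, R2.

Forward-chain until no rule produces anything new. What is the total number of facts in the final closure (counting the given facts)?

10

[1] R5 [E ∧ R2 → U4]; R6 [E → Q1]. ⇒ new: U4, Q1.
[2] R1 [U4 → J4]. ⇒ new: J4.
[3] R2 [J4 → D6]. ⇒ new: D6.
[4] R3 [D6 → G2]. ⇒ new: G2.
Closure: {B7, D6, E, G2, J4, N, Q1, R2, U4, V} — 10 facts.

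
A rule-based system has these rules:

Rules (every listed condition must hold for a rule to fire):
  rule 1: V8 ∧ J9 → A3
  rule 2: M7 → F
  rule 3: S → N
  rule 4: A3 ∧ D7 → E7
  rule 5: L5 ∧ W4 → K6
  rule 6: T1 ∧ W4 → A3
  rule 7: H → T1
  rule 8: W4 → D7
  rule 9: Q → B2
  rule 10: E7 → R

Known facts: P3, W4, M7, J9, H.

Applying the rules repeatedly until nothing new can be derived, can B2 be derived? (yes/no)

Round 1 fires rule 2, rule 7, rule 8, giving F, T1, D7.
Round 2 fires rule 6, giving A3.
Round 3 fires rule 4, giving E7.
Round 4 fires rule 10, giving R.
Fixed point reached. B2 is concluded only by rule 9; rule 9 needs Q (never derived).

no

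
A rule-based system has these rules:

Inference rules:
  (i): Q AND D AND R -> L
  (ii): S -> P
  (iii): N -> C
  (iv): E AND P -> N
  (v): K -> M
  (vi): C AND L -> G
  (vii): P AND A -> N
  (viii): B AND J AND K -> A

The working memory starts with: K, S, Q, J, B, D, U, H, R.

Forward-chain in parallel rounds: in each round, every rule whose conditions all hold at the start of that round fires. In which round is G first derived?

4

Round 1: (i) [Q AND D AND R -> L]; (ii) [S -> P]; (v) [K -> M]; (viii) [B AND J AND K -> A]. Adds L, P, M, A.
Round 2: (vii) [P AND A -> N]. Adds N.
Round 3: (iii) [N -> C]. Adds C.
Round 4: (vi) [C AND L -> G]. Adds G.
G first appears in round 4.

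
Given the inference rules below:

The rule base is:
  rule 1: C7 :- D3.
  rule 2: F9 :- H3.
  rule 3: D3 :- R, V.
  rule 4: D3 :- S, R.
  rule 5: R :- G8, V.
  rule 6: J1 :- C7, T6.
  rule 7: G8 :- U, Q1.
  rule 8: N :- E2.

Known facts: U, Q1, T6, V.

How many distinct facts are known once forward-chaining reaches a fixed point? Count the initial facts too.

9

Round 1: rule 7 [G8 :- U, Q1.]. New: G8.
Round 2: rule 5 [R :- G8, V.]. New: R.
Round 3: rule 3 [D3 :- R, V.]. New: D3.
Round 4: rule 1 [C7 :- D3.]. New: C7.
Round 5: rule 6 [J1 :- C7, T6.]. New: J1.
Closure: {C7, D3, G8, J1, Q1, R, T6, U, V} — 9 facts.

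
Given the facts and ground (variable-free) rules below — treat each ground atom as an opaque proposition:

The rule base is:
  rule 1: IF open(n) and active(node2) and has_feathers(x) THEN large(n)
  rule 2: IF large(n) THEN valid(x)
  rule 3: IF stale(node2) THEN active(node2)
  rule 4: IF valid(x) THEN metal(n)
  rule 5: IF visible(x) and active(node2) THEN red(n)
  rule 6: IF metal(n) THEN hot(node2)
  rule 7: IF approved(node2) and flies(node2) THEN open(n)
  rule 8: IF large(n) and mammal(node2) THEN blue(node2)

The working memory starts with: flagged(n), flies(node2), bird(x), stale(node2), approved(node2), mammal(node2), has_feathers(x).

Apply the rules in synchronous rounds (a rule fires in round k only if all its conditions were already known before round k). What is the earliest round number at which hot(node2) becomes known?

5

Round 1 — rule 3, rule 7, derive active(node2), open(n).
Round 2 — rule 1, derive large(n).
Round 3 — rule 2, rule 8, derive valid(x), blue(node2).
Round 4 — rule 4, derive metal(n).
Round 5 — rule 6, derive hot(node2).
hot(node2) first appears in round 5.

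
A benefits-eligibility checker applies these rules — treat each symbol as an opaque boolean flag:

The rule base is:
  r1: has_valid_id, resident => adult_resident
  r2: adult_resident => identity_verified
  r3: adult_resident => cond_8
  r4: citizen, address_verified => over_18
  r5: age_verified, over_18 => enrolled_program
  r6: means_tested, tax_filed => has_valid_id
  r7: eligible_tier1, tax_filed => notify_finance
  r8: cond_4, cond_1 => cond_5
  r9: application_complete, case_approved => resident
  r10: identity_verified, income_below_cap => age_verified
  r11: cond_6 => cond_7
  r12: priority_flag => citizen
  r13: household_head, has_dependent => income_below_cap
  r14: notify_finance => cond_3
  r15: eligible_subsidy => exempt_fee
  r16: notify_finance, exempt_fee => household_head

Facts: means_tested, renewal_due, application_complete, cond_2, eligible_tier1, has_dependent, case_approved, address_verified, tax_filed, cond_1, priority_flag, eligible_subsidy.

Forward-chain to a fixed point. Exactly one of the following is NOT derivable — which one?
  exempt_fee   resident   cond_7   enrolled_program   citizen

cond_7

[1] r6 [means_tested, tax_filed => has_valid_id]; r7 [eligible_tier1, tax_filed => notify_finance]; r9 [application_complete, case_approved => resident]; r12 [priority_flag => citizen]; r15 [eligible_subsidy => exempt_fee]. ⇒ new: has_valid_id, notify_finance, resident, citizen, exempt_fee.
[2] r1 [has_valid_id, resident => adult_resident]; r4 [citizen, address_verified => over_18]; r14 [notify_finance => cond_3]; r16 [notify_finance, exempt_fee => household_head]. ⇒ new: adult_resident, over_18, cond_3, household_head.
[3] r2 [adult_resident => identity_verified]; r3 [adult_resident => cond_8]; r13 [household_head, has_dependent => income_below_cap]. ⇒ new: identity_verified, cond_8, income_below_cap.
[4] r10 [identity_verified, income_below_cap => age_verified]. ⇒ new: age_verified.
[5] r5 [age_verified, over_18 => enrolled_program]. ⇒ new: enrolled_program.
Derived: exempt_fee (round 1), citizen (round 1), enrolled_program (round 5), resident (round 1). cond_7 never appears in any round.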